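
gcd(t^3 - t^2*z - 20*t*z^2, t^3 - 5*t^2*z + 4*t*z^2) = t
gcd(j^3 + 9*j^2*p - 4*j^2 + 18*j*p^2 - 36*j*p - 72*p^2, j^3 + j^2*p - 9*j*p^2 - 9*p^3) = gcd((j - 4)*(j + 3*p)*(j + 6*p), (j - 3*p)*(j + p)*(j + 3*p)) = j + 3*p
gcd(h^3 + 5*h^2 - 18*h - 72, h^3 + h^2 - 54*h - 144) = h^2 + 9*h + 18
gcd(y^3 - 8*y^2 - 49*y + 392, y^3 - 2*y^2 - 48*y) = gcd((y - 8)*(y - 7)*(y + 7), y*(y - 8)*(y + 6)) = y - 8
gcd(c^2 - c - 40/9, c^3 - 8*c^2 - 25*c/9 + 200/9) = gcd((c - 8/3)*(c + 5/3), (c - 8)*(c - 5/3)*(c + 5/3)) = c + 5/3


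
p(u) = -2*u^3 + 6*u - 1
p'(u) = 6 - 6*u^2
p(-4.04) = 106.64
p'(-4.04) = -91.93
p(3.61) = -73.43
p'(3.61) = -72.19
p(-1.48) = -3.40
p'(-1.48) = -7.14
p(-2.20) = 7.10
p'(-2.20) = -23.04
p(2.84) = -29.77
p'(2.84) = -42.39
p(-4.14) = 116.08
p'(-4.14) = -96.84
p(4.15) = -119.05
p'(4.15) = -97.34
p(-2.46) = 14.01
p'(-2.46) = -30.31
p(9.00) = -1405.00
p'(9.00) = -480.00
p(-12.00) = 3383.00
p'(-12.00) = -858.00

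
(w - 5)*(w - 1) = w^2 - 6*w + 5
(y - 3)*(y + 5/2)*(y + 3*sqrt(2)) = y^3 - y^2/2 + 3*sqrt(2)*y^2 - 15*y/2 - 3*sqrt(2)*y/2 - 45*sqrt(2)/2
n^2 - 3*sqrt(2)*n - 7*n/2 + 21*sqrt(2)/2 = (n - 7/2)*(n - 3*sqrt(2))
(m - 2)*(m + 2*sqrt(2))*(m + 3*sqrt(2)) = m^3 - 2*m^2 + 5*sqrt(2)*m^2 - 10*sqrt(2)*m + 12*m - 24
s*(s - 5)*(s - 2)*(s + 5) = s^4 - 2*s^3 - 25*s^2 + 50*s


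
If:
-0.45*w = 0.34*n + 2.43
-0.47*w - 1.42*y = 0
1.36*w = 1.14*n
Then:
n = -3.39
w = -2.84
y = 0.94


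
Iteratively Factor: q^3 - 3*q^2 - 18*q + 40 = (q - 5)*(q^2 + 2*q - 8) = (q - 5)*(q + 4)*(q - 2)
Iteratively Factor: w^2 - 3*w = (w - 3)*(w)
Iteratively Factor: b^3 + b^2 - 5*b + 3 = (b - 1)*(b^2 + 2*b - 3) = (b - 1)*(b + 3)*(b - 1)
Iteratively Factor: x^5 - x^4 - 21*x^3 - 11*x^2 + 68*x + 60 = (x + 2)*(x^4 - 3*x^3 - 15*x^2 + 19*x + 30) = (x - 2)*(x + 2)*(x^3 - x^2 - 17*x - 15) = (x - 5)*(x - 2)*(x + 2)*(x^2 + 4*x + 3) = (x - 5)*(x - 2)*(x + 2)*(x + 3)*(x + 1)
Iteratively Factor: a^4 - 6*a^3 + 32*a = (a - 4)*(a^3 - 2*a^2 - 8*a) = (a - 4)^2*(a^2 + 2*a) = a*(a - 4)^2*(a + 2)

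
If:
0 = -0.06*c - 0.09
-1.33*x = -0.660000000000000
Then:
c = -1.50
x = 0.50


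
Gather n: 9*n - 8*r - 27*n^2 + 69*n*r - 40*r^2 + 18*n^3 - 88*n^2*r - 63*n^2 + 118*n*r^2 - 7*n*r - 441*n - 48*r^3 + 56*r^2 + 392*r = 18*n^3 + n^2*(-88*r - 90) + n*(118*r^2 + 62*r - 432) - 48*r^3 + 16*r^2 + 384*r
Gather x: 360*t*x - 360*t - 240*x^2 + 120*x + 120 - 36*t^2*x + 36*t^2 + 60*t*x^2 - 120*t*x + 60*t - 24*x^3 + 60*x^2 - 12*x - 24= 36*t^2 - 300*t - 24*x^3 + x^2*(60*t - 180) + x*(-36*t^2 + 240*t + 108) + 96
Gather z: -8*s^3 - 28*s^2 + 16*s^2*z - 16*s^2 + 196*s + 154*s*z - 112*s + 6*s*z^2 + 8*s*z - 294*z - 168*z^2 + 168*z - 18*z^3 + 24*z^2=-8*s^3 - 44*s^2 + 84*s - 18*z^3 + z^2*(6*s - 144) + z*(16*s^2 + 162*s - 126)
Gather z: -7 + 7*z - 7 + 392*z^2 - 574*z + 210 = 392*z^2 - 567*z + 196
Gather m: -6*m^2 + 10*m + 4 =-6*m^2 + 10*m + 4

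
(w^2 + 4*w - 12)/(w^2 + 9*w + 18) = (w - 2)/(w + 3)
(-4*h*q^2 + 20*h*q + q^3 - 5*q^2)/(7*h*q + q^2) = (-4*h*q + 20*h + q^2 - 5*q)/(7*h + q)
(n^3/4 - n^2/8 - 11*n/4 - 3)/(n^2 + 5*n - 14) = (2*n^3 - n^2 - 22*n - 24)/(8*(n^2 + 5*n - 14))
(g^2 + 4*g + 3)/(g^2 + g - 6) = (g + 1)/(g - 2)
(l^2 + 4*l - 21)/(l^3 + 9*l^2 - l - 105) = 1/(l + 5)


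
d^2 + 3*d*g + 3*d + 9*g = (d + 3)*(d + 3*g)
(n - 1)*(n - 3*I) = n^2 - n - 3*I*n + 3*I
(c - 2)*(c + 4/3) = c^2 - 2*c/3 - 8/3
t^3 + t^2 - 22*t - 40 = (t - 5)*(t + 2)*(t + 4)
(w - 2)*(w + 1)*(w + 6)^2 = w^4 + 11*w^3 + 22*w^2 - 60*w - 72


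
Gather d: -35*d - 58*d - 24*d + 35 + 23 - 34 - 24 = -117*d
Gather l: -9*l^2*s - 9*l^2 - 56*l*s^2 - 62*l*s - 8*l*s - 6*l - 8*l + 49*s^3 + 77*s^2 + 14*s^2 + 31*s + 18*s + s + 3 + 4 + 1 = l^2*(-9*s - 9) + l*(-56*s^2 - 70*s - 14) + 49*s^3 + 91*s^2 + 50*s + 8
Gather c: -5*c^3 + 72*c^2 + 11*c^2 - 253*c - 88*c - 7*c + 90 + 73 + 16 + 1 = -5*c^3 + 83*c^2 - 348*c + 180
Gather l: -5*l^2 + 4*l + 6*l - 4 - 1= -5*l^2 + 10*l - 5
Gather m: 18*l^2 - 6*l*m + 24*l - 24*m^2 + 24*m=18*l^2 + 24*l - 24*m^2 + m*(24 - 6*l)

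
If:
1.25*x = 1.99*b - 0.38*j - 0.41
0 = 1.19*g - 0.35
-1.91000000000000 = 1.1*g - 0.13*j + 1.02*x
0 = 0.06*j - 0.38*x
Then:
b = -20.66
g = 0.29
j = -71.93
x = -11.36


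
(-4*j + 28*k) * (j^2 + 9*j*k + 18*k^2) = -4*j^3 - 8*j^2*k + 180*j*k^2 + 504*k^3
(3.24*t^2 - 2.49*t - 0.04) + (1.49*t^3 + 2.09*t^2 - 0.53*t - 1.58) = 1.49*t^3 + 5.33*t^2 - 3.02*t - 1.62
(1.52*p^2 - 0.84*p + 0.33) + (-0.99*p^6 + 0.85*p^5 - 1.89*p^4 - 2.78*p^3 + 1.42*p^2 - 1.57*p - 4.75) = -0.99*p^6 + 0.85*p^5 - 1.89*p^4 - 2.78*p^3 + 2.94*p^2 - 2.41*p - 4.42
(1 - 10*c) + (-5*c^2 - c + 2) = -5*c^2 - 11*c + 3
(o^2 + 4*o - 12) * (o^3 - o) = o^5 + 4*o^4 - 13*o^3 - 4*o^2 + 12*o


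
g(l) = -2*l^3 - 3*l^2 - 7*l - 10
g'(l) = -6*l^2 - 6*l - 7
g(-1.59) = 1.59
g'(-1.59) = -12.63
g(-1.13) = -3.03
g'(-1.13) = -7.88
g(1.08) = -23.58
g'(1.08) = -20.48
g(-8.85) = 1203.29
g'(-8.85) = -423.84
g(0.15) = -11.12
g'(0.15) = -8.04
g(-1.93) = 6.71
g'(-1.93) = -17.77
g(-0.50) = -7.00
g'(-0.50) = -5.50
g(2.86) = -101.35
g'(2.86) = -73.24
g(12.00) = -3982.00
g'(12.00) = -943.00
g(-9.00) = 1268.00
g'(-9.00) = -439.00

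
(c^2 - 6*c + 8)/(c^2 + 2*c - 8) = (c - 4)/(c + 4)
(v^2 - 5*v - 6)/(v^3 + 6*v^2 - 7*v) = (v^2 - 5*v - 6)/(v*(v^2 + 6*v - 7))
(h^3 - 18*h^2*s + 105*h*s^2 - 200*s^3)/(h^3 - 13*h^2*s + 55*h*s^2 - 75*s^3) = (-h + 8*s)/(-h + 3*s)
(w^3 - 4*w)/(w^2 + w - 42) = w*(w^2 - 4)/(w^2 + w - 42)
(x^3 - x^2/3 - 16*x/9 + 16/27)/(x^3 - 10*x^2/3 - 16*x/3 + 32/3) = (x^2 + x - 4/9)/(x^2 - 2*x - 8)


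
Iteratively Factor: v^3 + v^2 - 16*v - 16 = (v - 4)*(v^2 + 5*v + 4) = (v - 4)*(v + 4)*(v + 1)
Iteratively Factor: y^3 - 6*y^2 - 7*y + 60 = (y + 3)*(y^2 - 9*y + 20) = (y - 4)*(y + 3)*(y - 5)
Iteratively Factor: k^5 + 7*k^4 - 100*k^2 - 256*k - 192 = (k + 4)*(k^4 + 3*k^3 - 12*k^2 - 52*k - 48) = (k - 4)*(k + 4)*(k^3 + 7*k^2 + 16*k + 12) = (k - 4)*(k + 3)*(k + 4)*(k^2 + 4*k + 4) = (k - 4)*(k + 2)*(k + 3)*(k + 4)*(k + 2)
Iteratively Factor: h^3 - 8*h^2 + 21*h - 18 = (h - 3)*(h^2 - 5*h + 6) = (h - 3)*(h - 2)*(h - 3)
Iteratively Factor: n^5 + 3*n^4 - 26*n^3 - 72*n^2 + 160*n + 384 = (n - 4)*(n^4 + 7*n^3 + 2*n^2 - 64*n - 96) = (n - 4)*(n + 4)*(n^3 + 3*n^2 - 10*n - 24) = (n - 4)*(n + 4)^2*(n^2 - n - 6) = (n - 4)*(n - 3)*(n + 4)^2*(n + 2)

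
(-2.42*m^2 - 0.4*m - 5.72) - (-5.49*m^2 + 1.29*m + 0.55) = 3.07*m^2 - 1.69*m - 6.27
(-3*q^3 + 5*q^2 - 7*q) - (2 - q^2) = -3*q^3 + 6*q^2 - 7*q - 2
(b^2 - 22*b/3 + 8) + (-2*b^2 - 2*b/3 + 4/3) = -b^2 - 8*b + 28/3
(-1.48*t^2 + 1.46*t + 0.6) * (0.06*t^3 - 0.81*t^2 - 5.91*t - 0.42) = -0.0888*t^5 + 1.2864*t^4 + 7.6002*t^3 - 8.493*t^2 - 4.1592*t - 0.252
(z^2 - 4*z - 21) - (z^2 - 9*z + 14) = 5*z - 35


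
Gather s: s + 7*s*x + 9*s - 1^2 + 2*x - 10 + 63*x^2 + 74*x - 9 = s*(7*x + 10) + 63*x^2 + 76*x - 20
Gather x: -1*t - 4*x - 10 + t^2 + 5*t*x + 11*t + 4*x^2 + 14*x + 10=t^2 + 10*t + 4*x^2 + x*(5*t + 10)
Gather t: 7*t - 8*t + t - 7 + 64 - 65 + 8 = 0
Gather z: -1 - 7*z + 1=-7*z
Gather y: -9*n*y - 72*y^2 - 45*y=-72*y^2 + y*(-9*n - 45)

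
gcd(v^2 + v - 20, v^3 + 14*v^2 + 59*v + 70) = v + 5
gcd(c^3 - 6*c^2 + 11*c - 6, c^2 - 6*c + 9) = c - 3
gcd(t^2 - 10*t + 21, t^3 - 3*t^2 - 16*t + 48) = t - 3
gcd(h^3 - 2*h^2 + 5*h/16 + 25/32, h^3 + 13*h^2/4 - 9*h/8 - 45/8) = h - 5/4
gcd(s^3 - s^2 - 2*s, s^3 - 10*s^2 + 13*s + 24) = s + 1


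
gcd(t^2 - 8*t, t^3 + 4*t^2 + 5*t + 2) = 1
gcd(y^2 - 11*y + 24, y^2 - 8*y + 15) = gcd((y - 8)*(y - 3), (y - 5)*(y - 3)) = y - 3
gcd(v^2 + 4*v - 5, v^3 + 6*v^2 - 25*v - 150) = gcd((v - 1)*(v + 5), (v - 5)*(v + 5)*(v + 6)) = v + 5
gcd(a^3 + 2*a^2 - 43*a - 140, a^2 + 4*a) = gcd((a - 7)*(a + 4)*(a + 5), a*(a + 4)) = a + 4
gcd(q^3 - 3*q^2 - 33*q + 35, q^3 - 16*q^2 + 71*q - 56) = q^2 - 8*q + 7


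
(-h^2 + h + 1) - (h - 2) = 3 - h^2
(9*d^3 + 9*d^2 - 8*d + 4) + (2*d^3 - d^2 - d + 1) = 11*d^3 + 8*d^2 - 9*d + 5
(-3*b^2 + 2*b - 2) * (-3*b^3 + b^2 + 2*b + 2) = 9*b^5 - 9*b^4 + 2*b^3 - 4*b^2 - 4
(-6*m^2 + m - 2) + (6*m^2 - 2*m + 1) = -m - 1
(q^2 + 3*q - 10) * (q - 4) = q^3 - q^2 - 22*q + 40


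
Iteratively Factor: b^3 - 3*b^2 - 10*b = (b + 2)*(b^2 - 5*b) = (b - 5)*(b + 2)*(b)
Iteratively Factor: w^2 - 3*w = (w - 3)*(w)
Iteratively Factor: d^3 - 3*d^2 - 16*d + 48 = (d + 4)*(d^2 - 7*d + 12) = (d - 3)*(d + 4)*(d - 4)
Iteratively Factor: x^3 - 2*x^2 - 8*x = (x + 2)*(x^2 - 4*x) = (x - 4)*(x + 2)*(x)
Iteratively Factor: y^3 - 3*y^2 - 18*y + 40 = (y + 4)*(y^2 - 7*y + 10) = (y - 2)*(y + 4)*(y - 5)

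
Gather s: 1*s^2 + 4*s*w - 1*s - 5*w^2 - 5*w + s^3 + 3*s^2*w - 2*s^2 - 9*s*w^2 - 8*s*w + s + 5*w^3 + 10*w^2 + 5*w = s^3 + s^2*(3*w - 1) + s*(-9*w^2 - 4*w) + 5*w^3 + 5*w^2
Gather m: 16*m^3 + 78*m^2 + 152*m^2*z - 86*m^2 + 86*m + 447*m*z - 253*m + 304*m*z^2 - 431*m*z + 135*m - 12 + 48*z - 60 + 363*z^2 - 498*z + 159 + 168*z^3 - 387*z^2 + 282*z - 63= 16*m^3 + m^2*(152*z - 8) + m*(304*z^2 + 16*z - 32) + 168*z^3 - 24*z^2 - 168*z + 24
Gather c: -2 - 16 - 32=-50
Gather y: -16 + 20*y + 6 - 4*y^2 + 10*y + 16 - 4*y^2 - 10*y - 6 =-8*y^2 + 20*y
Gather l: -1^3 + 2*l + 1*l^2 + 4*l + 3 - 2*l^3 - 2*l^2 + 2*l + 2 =-2*l^3 - l^2 + 8*l + 4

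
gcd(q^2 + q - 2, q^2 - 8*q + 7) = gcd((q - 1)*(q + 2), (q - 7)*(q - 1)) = q - 1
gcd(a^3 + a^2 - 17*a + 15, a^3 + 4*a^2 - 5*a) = a^2 + 4*a - 5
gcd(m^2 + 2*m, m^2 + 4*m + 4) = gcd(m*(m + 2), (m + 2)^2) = m + 2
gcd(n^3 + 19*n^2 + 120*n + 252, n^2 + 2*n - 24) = n + 6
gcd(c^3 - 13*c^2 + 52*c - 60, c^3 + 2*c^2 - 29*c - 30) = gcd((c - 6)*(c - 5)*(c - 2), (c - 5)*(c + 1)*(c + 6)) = c - 5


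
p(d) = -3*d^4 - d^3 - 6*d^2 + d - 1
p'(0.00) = 1.00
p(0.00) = -1.00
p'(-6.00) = 2557.00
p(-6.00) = -3895.00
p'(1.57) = -71.67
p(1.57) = -36.32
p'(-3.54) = 538.23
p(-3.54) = -506.49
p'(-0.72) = 12.56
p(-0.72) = -5.26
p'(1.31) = -46.85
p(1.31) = -21.07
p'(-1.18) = 30.70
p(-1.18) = -14.71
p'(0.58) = -9.31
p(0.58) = -2.97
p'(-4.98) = 1468.43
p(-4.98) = -1876.46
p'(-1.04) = 23.73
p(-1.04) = -10.91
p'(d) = -12*d^3 - 3*d^2 - 12*d + 1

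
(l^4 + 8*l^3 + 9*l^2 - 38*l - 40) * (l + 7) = l^5 + 15*l^4 + 65*l^3 + 25*l^2 - 306*l - 280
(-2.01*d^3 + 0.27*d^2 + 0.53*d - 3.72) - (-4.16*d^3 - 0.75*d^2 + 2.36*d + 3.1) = 2.15*d^3 + 1.02*d^2 - 1.83*d - 6.82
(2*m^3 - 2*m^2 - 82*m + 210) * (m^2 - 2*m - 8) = 2*m^5 - 6*m^4 - 94*m^3 + 390*m^2 + 236*m - 1680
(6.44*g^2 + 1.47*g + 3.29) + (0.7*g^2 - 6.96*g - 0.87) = 7.14*g^2 - 5.49*g + 2.42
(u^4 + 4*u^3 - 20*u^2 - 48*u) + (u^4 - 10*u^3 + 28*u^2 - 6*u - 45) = 2*u^4 - 6*u^3 + 8*u^2 - 54*u - 45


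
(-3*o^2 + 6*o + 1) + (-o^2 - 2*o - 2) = -4*o^2 + 4*o - 1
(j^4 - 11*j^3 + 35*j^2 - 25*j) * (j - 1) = j^5 - 12*j^4 + 46*j^3 - 60*j^2 + 25*j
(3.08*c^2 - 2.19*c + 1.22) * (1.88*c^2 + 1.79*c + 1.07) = 5.7904*c^4 + 1.396*c^3 + 1.6691*c^2 - 0.1595*c + 1.3054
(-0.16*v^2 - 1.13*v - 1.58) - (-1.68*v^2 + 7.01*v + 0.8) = 1.52*v^2 - 8.14*v - 2.38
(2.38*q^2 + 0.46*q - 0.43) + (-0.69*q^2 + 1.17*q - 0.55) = 1.69*q^2 + 1.63*q - 0.98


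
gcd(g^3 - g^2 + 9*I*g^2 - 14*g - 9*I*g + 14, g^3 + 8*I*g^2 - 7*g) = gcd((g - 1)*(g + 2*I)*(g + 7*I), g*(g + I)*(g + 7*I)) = g + 7*I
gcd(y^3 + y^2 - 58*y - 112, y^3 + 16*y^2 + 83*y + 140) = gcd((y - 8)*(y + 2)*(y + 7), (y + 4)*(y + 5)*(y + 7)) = y + 7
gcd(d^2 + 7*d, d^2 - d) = d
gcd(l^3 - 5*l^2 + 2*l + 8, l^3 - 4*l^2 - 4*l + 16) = l^2 - 6*l + 8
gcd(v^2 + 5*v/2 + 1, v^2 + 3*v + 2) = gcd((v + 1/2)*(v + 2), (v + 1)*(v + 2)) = v + 2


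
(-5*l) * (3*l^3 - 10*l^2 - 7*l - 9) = -15*l^4 + 50*l^3 + 35*l^2 + 45*l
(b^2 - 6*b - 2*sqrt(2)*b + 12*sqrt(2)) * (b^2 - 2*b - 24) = b^4 - 8*b^3 - 2*sqrt(2)*b^3 - 12*b^2 + 16*sqrt(2)*b^2 + 24*sqrt(2)*b + 144*b - 288*sqrt(2)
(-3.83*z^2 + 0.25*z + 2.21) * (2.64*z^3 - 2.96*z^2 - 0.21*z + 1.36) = -10.1112*z^5 + 11.9968*z^4 + 5.8987*z^3 - 11.8029*z^2 - 0.1241*z + 3.0056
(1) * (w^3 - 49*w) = w^3 - 49*w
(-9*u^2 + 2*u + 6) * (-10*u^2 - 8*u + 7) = 90*u^4 + 52*u^3 - 139*u^2 - 34*u + 42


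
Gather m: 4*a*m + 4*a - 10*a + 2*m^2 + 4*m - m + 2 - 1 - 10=-6*a + 2*m^2 + m*(4*a + 3) - 9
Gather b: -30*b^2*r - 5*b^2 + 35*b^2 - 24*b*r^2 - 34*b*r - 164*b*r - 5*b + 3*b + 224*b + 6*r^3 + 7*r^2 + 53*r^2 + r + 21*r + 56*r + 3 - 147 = b^2*(30 - 30*r) + b*(-24*r^2 - 198*r + 222) + 6*r^3 + 60*r^2 + 78*r - 144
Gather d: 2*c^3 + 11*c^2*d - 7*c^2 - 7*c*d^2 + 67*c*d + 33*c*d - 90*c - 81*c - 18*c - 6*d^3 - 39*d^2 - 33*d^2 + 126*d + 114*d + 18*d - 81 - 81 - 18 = 2*c^3 - 7*c^2 - 189*c - 6*d^3 + d^2*(-7*c - 72) + d*(11*c^2 + 100*c + 258) - 180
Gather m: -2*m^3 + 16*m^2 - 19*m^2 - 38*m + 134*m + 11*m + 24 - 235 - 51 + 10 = -2*m^3 - 3*m^2 + 107*m - 252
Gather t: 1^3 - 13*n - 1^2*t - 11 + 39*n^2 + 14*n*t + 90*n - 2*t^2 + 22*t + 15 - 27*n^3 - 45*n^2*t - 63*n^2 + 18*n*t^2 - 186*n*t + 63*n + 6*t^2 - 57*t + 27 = -27*n^3 - 24*n^2 + 140*n + t^2*(18*n + 4) + t*(-45*n^2 - 172*n - 36) + 32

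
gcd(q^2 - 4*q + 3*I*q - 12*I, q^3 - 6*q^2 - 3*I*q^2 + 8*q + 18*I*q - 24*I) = q - 4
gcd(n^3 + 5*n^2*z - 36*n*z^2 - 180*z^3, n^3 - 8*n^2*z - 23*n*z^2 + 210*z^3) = -n^2 + n*z + 30*z^2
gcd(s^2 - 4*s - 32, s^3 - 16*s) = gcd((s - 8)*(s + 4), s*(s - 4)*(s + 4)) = s + 4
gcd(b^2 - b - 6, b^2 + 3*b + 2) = b + 2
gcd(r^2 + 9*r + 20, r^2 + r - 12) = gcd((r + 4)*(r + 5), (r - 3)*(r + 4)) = r + 4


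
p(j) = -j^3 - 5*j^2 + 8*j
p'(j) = -3*j^2 - 10*j + 8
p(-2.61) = -37.16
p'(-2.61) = 13.66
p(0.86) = 2.55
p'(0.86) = -2.82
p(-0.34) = -3.26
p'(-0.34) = 11.05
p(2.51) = -27.23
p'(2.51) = -36.00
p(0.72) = 2.79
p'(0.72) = -0.76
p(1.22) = 0.50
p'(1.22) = -8.67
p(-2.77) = -39.27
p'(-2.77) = 12.68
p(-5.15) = -37.22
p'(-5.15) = -20.07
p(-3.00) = -42.00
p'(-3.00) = 11.00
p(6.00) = -348.00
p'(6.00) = -160.00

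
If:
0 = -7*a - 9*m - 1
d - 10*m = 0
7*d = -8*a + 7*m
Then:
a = -7/41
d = 80/369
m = 8/369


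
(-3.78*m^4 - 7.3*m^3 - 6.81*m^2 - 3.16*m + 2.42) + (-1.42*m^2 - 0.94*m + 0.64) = -3.78*m^4 - 7.3*m^3 - 8.23*m^2 - 4.1*m + 3.06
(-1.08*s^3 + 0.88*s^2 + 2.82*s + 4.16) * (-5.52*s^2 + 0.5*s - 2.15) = 5.9616*s^5 - 5.3976*s^4 - 12.8044*s^3 - 23.4452*s^2 - 3.983*s - 8.944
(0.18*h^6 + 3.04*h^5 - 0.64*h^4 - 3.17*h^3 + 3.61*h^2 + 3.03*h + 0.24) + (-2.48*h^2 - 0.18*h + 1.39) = 0.18*h^6 + 3.04*h^5 - 0.64*h^4 - 3.17*h^3 + 1.13*h^2 + 2.85*h + 1.63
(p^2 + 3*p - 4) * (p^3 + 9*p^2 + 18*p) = p^5 + 12*p^4 + 41*p^3 + 18*p^2 - 72*p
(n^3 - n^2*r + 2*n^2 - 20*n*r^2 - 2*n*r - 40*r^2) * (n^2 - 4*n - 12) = n^5 - n^4*r - 2*n^4 - 20*n^3*r^2 + 2*n^3*r - 20*n^3 + 40*n^2*r^2 + 20*n^2*r - 24*n^2 + 400*n*r^2 + 24*n*r + 480*r^2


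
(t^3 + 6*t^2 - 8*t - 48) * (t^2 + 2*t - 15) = t^5 + 8*t^4 - 11*t^3 - 154*t^2 + 24*t + 720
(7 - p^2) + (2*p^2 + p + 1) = p^2 + p + 8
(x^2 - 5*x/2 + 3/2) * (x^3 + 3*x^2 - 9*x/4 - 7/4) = x^5 + x^4/2 - 33*x^3/4 + 67*x^2/8 + x - 21/8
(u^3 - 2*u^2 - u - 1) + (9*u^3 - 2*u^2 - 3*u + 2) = 10*u^3 - 4*u^2 - 4*u + 1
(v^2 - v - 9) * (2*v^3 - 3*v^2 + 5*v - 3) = 2*v^5 - 5*v^4 - 10*v^3 + 19*v^2 - 42*v + 27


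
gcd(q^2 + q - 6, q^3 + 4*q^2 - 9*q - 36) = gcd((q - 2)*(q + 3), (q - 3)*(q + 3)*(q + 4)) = q + 3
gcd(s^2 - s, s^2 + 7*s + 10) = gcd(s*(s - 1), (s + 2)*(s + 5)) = 1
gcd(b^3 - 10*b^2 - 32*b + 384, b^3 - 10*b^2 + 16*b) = b - 8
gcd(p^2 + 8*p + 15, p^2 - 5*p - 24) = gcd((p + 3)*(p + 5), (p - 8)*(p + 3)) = p + 3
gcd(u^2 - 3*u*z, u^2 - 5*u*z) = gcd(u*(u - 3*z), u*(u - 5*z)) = u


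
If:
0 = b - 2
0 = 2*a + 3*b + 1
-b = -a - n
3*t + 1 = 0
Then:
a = -7/2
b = 2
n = 11/2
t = -1/3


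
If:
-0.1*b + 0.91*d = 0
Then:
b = 9.1*d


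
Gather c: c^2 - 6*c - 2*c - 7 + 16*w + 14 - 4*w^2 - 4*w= c^2 - 8*c - 4*w^2 + 12*w + 7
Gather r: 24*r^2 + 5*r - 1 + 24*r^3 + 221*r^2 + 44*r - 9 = 24*r^3 + 245*r^2 + 49*r - 10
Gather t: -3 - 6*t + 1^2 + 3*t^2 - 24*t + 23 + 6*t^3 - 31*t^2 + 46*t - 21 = 6*t^3 - 28*t^2 + 16*t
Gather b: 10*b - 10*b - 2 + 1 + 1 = 0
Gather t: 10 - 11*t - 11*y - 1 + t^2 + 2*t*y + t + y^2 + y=t^2 + t*(2*y - 10) + y^2 - 10*y + 9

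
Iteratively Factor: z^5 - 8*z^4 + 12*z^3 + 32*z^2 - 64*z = (z + 2)*(z^4 - 10*z^3 + 32*z^2 - 32*z) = z*(z + 2)*(z^3 - 10*z^2 + 32*z - 32) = z*(z - 4)*(z + 2)*(z^2 - 6*z + 8) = z*(z - 4)^2*(z + 2)*(z - 2)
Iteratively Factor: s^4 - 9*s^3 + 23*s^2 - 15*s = (s)*(s^3 - 9*s^2 + 23*s - 15) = s*(s - 3)*(s^2 - 6*s + 5) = s*(s - 3)*(s - 1)*(s - 5)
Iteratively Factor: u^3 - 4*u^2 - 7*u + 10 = (u - 5)*(u^2 + u - 2) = (u - 5)*(u - 1)*(u + 2)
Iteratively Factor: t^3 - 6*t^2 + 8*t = (t - 2)*(t^2 - 4*t) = t*(t - 2)*(t - 4)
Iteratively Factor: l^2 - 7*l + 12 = (l - 4)*(l - 3)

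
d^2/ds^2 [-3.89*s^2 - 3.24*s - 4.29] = -7.78000000000000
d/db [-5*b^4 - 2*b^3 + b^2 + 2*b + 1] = -20*b^3 - 6*b^2 + 2*b + 2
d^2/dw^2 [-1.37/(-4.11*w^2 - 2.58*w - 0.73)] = (-46.284354*w^2 - 29.054412*w + 1.37*(8.22*w + 2.58)*(16.44*w + 5.16) - 8.220822)/(4.11*w^2 + 2.58*w + 0.73)^3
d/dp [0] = 0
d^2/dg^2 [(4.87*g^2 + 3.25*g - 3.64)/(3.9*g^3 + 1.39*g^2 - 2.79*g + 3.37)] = (148.1454*g^6 + 296.595*g^5 - 240.72048*g^4 - 1090.750936*g^3 - 454.00827*g^2 + 280.396974*g + 149.164612)/(59.319*g^9 + 63.4257*g^8 - 104.70213*g^7 + 65.711179*g^6 + 184.514913*g^5 - 168.020592*g^4 + 32.742909*g^3 + 126.055524*g^2 - 95.057253*g + 38.272753)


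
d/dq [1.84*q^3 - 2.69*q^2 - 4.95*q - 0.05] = 5.52*q^2 - 5.38*q - 4.95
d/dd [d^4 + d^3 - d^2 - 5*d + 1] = 4*d^3 + 3*d^2 - 2*d - 5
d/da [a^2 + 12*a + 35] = 2*a + 12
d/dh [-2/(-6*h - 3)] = -4/(3*(2*h + 1)^2)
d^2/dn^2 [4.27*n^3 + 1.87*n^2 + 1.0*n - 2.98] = 25.62*n + 3.74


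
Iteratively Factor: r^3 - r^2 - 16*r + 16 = (r - 4)*(r^2 + 3*r - 4) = (r - 4)*(r - 1)*(r + 4)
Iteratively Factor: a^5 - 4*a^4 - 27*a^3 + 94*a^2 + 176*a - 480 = (a - 4)*(a^4 - 27*a^2 - 14*a + 120) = (a - 4)*(a + 3)*(a^3 - 3*a^2 - 18*a + 40) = (a - 4)*(a + 3)*(a + 4)*(a^2 - 7*a + 10) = (a - 5)*(a - 4)*(a + 3)*(a + 4)*(a - 2)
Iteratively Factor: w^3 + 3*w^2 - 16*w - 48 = (w + 4)*(w^2 - w - 12) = (w + 3)*(w + 4)*(w - 4)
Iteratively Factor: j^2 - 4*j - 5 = (j - 5)*(j + 1)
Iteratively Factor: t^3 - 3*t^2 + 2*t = (t - 2)*(t^2 - t) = t*(t - 2)*(t - 1)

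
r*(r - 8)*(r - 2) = r^3 - 10*r^2 + 16*r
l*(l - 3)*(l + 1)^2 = l^4 - l^3 - 5*l^2 - 3*l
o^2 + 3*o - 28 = (o - 4)*(o + 7)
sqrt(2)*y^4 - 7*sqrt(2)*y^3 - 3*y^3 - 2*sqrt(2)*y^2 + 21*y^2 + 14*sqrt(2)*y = y*(y - 7)*(y - 2*sqrt(2))*(sqrt(2)*y + 1)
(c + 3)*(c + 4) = c^2 + 7*c + 12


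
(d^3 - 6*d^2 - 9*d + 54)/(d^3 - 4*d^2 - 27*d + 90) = (d + 3)/(d + 5)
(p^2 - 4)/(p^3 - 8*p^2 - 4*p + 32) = 1/(p - 8)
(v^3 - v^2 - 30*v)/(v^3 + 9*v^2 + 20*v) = (v - 6)/(v + 4)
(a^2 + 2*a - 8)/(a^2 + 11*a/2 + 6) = 2*(a - 2)/(2*a + 3)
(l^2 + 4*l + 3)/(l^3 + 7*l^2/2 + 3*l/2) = 2*(l + 1)/(l*(2*l + 1))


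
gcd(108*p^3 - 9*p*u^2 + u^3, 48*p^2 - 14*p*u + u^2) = 6*p - u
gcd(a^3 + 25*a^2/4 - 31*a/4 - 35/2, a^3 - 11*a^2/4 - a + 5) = a^2 - 3*a/4 - 5/2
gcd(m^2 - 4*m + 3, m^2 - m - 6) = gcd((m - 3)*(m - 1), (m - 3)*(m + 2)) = m - 3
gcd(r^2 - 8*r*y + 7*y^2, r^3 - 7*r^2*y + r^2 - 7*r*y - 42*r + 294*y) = -r + 7*y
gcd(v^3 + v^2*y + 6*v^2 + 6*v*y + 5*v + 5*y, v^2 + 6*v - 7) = 1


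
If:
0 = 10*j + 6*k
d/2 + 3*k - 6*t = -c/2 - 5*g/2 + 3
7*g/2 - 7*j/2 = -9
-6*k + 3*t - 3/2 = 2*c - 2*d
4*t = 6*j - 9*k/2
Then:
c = 889*t/108 + 507/56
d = 21*t/4 + 549/56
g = 8*t/27 - 18/7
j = 8*t/27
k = -40*t/81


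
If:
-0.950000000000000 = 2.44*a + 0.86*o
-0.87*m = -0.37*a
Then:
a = -0.352459016393443*o - 0.389344262295082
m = -0.149896363293763*o - 0.165583192010552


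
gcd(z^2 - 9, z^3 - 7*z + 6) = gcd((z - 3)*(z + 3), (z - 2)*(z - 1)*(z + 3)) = z + 3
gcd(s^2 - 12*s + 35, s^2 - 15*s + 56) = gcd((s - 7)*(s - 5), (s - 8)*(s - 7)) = s - 7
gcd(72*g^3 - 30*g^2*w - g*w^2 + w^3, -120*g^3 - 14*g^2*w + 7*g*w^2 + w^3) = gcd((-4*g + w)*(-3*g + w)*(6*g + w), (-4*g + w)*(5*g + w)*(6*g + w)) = -24*g^2 + 2*g*w + w^2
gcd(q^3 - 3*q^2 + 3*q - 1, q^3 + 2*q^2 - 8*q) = 1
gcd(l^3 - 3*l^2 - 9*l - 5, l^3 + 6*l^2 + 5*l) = l + 1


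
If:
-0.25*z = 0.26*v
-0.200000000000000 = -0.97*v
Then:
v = 0.21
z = -0.21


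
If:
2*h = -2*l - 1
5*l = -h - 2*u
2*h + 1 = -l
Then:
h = -1/2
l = 0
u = 1/4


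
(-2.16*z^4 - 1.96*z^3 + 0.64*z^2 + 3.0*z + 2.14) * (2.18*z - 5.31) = -4.7088*z^5 + 7.1968*z^4 + 11.8028*z^3 + 3.1416*z^2 - 11.2648*z - 11.3634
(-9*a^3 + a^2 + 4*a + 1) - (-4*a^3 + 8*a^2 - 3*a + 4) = -5*a^3 - 7*a^2 + 7*a - 3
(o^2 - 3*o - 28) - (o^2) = -3*o - 28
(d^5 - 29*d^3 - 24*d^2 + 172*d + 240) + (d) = d^5 - 29*d^3 - 24*d^2 + 173*d + 240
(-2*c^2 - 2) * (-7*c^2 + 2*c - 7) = 14*c^4 - 4*c^3 + 28*c^2 - 4*c + 14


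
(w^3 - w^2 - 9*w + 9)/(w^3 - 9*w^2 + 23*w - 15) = (w + 3)/(w - 5)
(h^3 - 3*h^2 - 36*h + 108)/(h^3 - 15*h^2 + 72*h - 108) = (h + 6)/(h - 6)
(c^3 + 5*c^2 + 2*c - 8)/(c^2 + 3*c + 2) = (c^2 + 3*c - 4)/(c + 1)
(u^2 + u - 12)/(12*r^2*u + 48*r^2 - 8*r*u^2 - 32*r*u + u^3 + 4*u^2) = (u - 3)/(12*r^2 - 8*r*u + u^2)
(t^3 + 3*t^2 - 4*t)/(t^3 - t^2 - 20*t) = (t - 1)/(t - 5)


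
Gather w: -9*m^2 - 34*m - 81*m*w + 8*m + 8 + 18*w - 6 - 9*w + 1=-9*m^2 - 26*m + w*(9 - 81*m) + 3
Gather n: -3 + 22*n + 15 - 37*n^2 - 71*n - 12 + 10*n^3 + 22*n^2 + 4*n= 10*n^3 - 15*n^2 - 45*n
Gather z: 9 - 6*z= 9 - 6*z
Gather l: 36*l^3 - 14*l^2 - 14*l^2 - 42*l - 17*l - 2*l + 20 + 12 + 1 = 36*l^3 - 28*l^2 - 61*l + 33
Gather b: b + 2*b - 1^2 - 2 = 3*b - 3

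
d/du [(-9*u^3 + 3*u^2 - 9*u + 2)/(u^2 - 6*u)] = (-9*u^4 + 108*u^3 - 9*u^2 - 4*u + 12)/(u^2*(u^2 - 12*u + 36))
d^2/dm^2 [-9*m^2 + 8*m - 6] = -18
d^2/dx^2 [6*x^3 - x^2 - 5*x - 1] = 36*x - 2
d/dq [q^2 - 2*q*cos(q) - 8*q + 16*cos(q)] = 2*q*sin(q) + 2*q - 16*sin(q) - 2*cos(q) - 8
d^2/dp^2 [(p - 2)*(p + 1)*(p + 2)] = 6*p + 2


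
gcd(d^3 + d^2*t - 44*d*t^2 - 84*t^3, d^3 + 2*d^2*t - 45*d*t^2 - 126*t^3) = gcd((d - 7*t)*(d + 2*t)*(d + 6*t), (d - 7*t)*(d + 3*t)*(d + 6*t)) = -d^2 + d*t + 42*t^2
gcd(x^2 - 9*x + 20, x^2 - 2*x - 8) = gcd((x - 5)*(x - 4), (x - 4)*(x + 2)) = x - 4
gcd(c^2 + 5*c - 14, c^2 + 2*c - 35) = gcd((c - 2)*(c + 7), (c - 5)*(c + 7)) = c + 7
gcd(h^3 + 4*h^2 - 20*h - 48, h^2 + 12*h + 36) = h + 6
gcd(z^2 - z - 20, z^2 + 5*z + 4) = z + 4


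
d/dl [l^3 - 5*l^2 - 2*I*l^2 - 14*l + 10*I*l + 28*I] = 3*l^2 - 10*l - 4*I*l - 14 + 10*I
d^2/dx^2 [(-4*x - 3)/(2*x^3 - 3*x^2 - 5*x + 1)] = 2*(-48*x^5 + 68*x^3 + 57*x^2 - 153*x - 104)/(8*x^9 - 36*x^8 - 6*x^7 + 165*x^6 - 21*x^5 - 258*x^4 - 29*x^3 + 66*x^2 - 15*x + 1)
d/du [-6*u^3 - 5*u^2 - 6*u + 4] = -18*u^2 - 10*u - 6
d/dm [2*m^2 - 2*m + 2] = 4*m - 2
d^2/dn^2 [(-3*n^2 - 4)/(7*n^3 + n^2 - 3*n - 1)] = 2*(-147*n^6 - 1365*n^4 - 380*n^3 + 231*n^2 - 48*n - 43)/(343*n^9 + 147*n^8 - 420*n^7 - 272*n^6 + 138*n^5 + 150*n^4 + 12*n^3 - 24*n^2 - 9*n - 1)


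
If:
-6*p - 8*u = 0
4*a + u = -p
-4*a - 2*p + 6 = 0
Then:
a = -3/14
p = 24/7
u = -18/7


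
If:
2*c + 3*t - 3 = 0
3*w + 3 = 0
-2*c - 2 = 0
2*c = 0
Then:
No Solution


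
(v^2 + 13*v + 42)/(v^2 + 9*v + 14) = (v + 6)/(v + 2)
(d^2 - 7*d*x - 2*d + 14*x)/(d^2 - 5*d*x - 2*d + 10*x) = (-d + 7*x)/(-d + 5*x)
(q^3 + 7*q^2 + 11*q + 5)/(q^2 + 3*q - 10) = (q^2 + 2*q + 1)/(q - 2)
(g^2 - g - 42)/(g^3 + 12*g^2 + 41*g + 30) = (g - 7)/(g^2 + 6*g + 5)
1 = 1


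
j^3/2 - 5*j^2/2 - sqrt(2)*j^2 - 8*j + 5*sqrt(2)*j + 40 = (j/2 + sqrt(2))*(j - 5)*(j - 4*sqrt(2))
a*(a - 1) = a^2 - a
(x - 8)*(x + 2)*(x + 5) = x^3 - x^2 - 46*x - 80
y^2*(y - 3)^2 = y^4 - 6*y^3 + 9*y^2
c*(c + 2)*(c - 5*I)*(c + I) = c^4 + 2*c^3 - 4*I*c^3 + 5*c^2 - 8*I*c^2 + 10*c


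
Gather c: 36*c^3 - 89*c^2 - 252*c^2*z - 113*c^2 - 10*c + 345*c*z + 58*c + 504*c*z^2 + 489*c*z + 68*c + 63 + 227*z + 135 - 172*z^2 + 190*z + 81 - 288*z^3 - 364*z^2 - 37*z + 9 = 36*c^3 + c^2*(-252*z - 202) + c*(504*z^2 + 834*z + 116) - 288*z^3 - 536*z^2 + 380*z + 288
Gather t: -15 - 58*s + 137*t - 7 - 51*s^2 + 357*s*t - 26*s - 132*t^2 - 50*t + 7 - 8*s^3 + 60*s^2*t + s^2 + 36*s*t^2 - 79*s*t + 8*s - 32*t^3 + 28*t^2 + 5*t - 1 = -8*s^3 - 50*s^2 - 76*s - 32*t^3 + t^2*(36*s - 104) + t*(60*s^2 + 278*s + 92) - 16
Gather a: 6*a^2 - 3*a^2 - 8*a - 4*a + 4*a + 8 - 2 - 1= 3*a^2 - 8*a + 5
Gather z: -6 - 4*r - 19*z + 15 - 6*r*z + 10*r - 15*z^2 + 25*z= 6*r - 15*z^2 + z*(6 - 6*r) + 9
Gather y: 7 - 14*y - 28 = -14*y - 21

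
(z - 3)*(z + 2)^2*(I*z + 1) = I*z^4 + z^3 + I*z^3 + z^2 - 8*I*z^2 - 8*z - 12*I*z - 12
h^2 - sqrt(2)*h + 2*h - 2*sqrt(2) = (h + 2)*(h - sqrt(2))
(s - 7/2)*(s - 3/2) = s^2 - 5*s + 21/4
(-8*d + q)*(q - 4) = -8*d*q + 32*d + q^2 - 4*q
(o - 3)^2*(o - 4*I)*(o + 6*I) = o^4 - 6*o^3 + 2*I*o^3 + 33*o^2 - 12*I*o^2 - 144*o + 18*I*o + 216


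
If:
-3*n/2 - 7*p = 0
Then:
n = -14*p/3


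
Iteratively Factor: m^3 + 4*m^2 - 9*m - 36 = (m - 3)*(m^2 + 7*m + 12) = (m - 3)*(m + 4)*(m + 3)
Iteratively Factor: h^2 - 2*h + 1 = (h - 1)*(h - 1)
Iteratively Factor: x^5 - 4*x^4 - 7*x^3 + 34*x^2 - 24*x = (x)*(x^4 - 4*x^3 - 7*x^2 + 34*x - 24) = x*(x + 3)*(x^3 - 7*x^2 + 14*x - 8) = x*(x - 4)*(x + 3)*(x^2 - 3*x + 2) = x*(x - 4)*(x - 2)*(x + 3)*(x - 1)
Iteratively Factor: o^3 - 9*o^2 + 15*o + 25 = (o - 5)*(o^2 - 4*o - 5) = (o - 5)^2*(o + 1)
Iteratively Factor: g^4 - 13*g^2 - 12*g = (g)*(g^3 - 13*g - 12) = g*(g + 1)*(g^2 - g - 12) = g*(g - 4)*(g + 1)*(g + 3)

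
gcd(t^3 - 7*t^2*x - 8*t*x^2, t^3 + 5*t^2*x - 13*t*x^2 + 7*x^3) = 1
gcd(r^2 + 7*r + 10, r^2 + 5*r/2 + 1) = r + 2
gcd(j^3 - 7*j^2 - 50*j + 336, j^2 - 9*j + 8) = j - 8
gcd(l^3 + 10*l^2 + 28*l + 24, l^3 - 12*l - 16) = l^2 + 4*l + 4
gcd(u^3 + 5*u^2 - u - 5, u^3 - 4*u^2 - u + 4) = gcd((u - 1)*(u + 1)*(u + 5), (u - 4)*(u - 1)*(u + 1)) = u^2 - 1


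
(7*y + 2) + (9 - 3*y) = 4*y + 11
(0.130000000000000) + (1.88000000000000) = 2.01000000000000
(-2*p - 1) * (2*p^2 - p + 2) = -4*p^3 - 3*p - 2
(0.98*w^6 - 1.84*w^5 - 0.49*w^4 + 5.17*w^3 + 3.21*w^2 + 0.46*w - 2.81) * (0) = 0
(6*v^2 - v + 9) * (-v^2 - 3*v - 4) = -6*v^4 - 17*v^3 - 30*v^2 - 23*v - 36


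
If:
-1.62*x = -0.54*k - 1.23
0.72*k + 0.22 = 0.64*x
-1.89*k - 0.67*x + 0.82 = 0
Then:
No Solution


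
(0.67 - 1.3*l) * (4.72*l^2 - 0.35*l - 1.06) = -6.136*l^3 + 3.6174*l^2 + 1.1435*l - 0.7102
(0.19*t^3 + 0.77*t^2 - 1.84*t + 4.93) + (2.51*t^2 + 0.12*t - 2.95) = 0.19*t^3 + 3.28*t^2 - 1.72*t + 1.98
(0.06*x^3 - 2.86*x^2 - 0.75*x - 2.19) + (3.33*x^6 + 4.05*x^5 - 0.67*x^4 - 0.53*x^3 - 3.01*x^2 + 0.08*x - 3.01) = 3.33*x^6 + 4.05*x^5 - 0.67*x^4 - 0.47*x^3 - 5.87*x^2 - 0.67*x - 5.2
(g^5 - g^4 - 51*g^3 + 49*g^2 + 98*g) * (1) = g^5 - g^4 - 51*g^3 + 49*g^2 + 98*g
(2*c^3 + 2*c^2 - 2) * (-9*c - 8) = -18*c^4 - 34*c^3 - 16*c^2 + 18*c + 16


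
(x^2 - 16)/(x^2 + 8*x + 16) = (x - 4)/(x + 4)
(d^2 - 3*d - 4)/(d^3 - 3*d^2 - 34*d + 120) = (d + 1)/(d^2 + d - 30)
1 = 1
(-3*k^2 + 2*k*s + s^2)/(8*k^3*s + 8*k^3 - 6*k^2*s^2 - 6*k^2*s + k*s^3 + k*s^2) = (-3*k^2 + 2*k*s + s^2)/(k*(8*k^2*s + 8*k^2 - 6*k*s^2 - 6*k*s + s^3 + s^2))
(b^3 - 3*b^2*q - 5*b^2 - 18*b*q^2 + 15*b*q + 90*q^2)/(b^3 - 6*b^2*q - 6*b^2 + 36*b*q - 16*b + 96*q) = (b^2 + 3*b*q - 5*b - 15*q)/(b^2 - 6*b - 16)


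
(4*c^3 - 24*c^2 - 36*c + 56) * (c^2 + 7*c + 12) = 4*c^5 + 4*c^4 - 156*c^3 - 484*c^2 - 40*c + 672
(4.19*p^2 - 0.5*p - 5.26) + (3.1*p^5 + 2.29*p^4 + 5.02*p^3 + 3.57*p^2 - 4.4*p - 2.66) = 3.1*p^5 + 2.29*p^4 + 5.02*p^3 + 7.76*p^2 - 4.9*p - 7.92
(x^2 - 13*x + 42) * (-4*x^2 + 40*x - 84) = -4*x^4 + 92*x^3 - 772*x^2 + 2772*x - 3528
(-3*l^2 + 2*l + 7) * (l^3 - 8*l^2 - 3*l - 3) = -3*l^5 + 26*l^4 - 53*l^2 - 27*l - 21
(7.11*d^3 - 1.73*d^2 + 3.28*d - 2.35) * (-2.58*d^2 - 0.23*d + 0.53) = -18.3438*d^5 + 2.8281*d^4 - 4.2962*d^3 + 4.3917*d^2 + 2.2789*d - 1.2455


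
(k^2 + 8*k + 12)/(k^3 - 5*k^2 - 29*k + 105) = (k^2 + 8*k + 12)/(k^3 - 5*k^2 - 29*k + 105)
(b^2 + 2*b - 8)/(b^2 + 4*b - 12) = (b + 4)/(b + 6)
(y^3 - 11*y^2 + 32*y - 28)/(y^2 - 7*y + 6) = (y^3 - 11*y^2 + 32*y - 28)/(y^2 - 7*y + 6)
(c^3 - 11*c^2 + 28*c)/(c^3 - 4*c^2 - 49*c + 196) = c/(c + 7)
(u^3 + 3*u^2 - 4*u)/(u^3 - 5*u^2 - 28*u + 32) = u/(u - 8)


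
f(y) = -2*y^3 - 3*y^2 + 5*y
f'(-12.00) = -787.00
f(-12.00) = 2964.00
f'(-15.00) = -1255.00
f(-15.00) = 6000.00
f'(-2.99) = -30.70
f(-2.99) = 11.69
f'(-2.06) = -8.10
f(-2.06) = -5.55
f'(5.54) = -212.39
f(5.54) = -404.44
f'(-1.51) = 0.38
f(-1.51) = -7.50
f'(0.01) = 4.94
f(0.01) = 0.05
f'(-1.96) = -6.29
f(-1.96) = -6.27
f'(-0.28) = 6.21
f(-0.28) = -1.59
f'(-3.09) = -33.75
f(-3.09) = 14.91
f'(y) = -6*y^2 - 6*y + 5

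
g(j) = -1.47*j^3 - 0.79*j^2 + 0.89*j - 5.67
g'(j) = -4.41*j^2 - 1.58*j + 0.89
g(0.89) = -6.54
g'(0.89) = -4.01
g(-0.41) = -6.07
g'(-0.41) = 0.80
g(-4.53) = 110.74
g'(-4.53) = -82.45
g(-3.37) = 38.62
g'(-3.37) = -43.87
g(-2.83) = 18.80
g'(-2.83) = -29.96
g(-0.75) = -6.16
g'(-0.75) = -0.41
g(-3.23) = 32.75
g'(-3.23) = -40.02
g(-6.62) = 380.29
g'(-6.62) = -181.92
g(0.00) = -5.67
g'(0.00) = 0.89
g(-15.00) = 4764.48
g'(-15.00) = -967.66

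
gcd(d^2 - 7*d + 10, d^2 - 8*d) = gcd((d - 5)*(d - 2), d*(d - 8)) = 1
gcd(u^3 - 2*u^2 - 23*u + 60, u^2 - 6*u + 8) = u - 4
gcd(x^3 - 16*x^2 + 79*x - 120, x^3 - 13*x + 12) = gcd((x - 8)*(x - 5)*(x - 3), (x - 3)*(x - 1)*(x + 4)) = x - 3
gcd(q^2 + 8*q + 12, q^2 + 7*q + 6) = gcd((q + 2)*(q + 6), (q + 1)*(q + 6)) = q + 6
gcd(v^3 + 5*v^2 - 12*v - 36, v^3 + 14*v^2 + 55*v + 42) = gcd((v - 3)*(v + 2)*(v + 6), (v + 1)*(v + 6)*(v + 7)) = v + 6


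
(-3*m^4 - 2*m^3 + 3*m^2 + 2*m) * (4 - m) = 3*m^5 - 10*m^4 - 11*m^3 + 10*m^2 + 8*m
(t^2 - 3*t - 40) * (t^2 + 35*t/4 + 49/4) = t^4 + 23*t^3/4 - 54*t^2 - 1547*t/4 - 490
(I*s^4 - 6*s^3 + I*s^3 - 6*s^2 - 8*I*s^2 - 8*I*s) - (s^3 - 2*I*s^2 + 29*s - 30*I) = I*s^4 - 7*s^3 + I*s^3 - 6*s^2 - 6*I*s^2 - 29*s - 8*I*s + 30*I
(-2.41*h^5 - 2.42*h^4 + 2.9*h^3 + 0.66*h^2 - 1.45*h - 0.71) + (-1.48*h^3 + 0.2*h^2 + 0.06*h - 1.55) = -2.41*h^5 - 2.42*h^4 + 1.42*h^3 + 0.86*h^2 - 1.39*h - 2.26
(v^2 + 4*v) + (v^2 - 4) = 2*v^2 + 4*v - 4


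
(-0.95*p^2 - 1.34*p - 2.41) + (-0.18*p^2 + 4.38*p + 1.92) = -1.13*p^2 + 3.04*p - 0.49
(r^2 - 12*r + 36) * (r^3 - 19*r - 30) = r^5 - 12*r^4 + 17*r^3 + 198*r^2 - 324*r - 1080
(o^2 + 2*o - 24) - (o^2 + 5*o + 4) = -3*o - 28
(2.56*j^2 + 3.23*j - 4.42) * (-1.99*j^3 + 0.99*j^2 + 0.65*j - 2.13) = -5.0944*j^5 - 3.8933*j^4 + 13.6575*j^3 - 7.7291*j^2 - 9.7529*j + 9.4146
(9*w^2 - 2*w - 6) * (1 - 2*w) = -18*w^3 + 13*w^2 + 10*w - 6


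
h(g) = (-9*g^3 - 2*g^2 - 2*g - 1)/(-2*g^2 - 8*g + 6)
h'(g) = (4*g + 8)*(-9*g^3 - 2*g^2 - 2*g - 1)/(-2*g^2 - 8*g + 6)^2 + (-27*g^2 - 4*g - 2)/(-2*g^2 - 8*g + 6) = (9*g^4 + 72*g^3 - 75*g^2 - 14*g - 10)/(2*(g^4 + 8*g^3 + 10*g^2 - 24*g + 9))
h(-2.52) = 10.06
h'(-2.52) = -13.69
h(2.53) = 6.09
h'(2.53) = 2.76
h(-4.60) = 1753.97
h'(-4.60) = -39158.69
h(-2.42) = 8.77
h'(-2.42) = -12.10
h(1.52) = 3.74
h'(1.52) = 1.66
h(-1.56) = 2.31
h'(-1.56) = -4.22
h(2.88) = 7.09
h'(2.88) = 2.95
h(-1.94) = 4.36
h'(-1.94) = -6.78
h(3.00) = 7.44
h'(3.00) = 3.00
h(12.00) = 41.97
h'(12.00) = 4.20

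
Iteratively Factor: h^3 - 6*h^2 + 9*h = (h)*(h^2 - 6*h + 9) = h*(h - 3)*(h - 3)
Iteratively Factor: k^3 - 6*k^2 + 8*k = (k)*(k^2 - 6*k + 8) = k*(k - 2)*(k - 4)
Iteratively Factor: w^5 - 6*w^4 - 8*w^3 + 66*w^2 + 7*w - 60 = (w - 1)*(w^4 - 5*w^3 - 13*w^2 + 53*w + 60) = (w - 5)*(w - 1)*(w^3 - 13*w - 12) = (w - 5)*(w - 4)*(w - 1)*(w^2 + 4*w + 3) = (w - 5)*(w - 4)*(w - 1)*(w + 1)*(w + 3)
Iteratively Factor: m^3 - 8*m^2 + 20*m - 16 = (m - 2)*(m^2 - 6*m + 8) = (m - 4)*(m - 2)*(m - 2)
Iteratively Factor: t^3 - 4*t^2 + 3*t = (t - 3)*(t^2 - t) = t*(t - 3)*(t - 1)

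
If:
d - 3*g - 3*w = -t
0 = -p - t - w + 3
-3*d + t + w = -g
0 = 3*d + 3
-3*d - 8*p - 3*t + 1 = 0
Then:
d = -1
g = -19/4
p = 5/4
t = -2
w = 15/4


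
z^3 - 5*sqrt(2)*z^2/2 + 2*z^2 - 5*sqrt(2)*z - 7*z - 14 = (z + 2)*(z - 7*sqrt(2)/2)*(z + sqrt(2))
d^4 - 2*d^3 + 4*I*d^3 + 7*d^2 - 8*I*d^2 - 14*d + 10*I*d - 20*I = (d - 2)*(d - 2*I)*(d + I)*(d + 5*I)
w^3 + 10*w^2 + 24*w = w*(w + 4)*(w + 6)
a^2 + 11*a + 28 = (a + 4)*(a + 7)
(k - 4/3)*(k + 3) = k^2 + 5*k/3 - 4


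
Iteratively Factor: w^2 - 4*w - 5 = (w + 1)*(w - 5)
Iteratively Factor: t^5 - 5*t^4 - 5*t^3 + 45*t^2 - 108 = (t + 2)*(t^4 - 7*t^3 + 9*t^2 + 27*t - 54) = (t - 3)*(t + 2)*(t^3 - 4*t^2 - 3*t + 18) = (t - 3)^2*(t + 2)*(t^2 - t - 6) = (t - 3)^3*(t + 2)*(t + 2)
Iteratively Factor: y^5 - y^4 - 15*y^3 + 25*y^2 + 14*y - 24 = (y + 4)*(y^4 - 5*y^3 + 5*y^2 + 5*y - 6) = (y - 3)*(y + 4)*(y^3 - 2*y^2 - y + 2) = (y - 3)*(y - 1)*(y + 4)*(y^2 - y - 2) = (y - 3)*(y - 1)*(y + 1)*(y + 4)*(y - 2)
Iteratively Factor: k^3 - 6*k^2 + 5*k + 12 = (k - 3)*(k^2 - 3*k - 4) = (k - 3)*(k + 1)*(k - 4)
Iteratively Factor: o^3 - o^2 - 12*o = (o - 4)*(o^2 + 3*o) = o*(o - 4)*(o + 3)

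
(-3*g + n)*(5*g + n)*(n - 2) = -15*g^2*n + 30*g^2 + 2*g*n^2 - 4*g*n + n^3 - 2*n^2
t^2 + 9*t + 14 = (t + 2)*(t + 7)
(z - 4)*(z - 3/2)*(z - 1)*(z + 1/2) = z^4 - 6*z^3 + 33*z^2/4 - z/4 - 3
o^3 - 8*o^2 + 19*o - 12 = (o - 4)*(o - 3)*(o - 1)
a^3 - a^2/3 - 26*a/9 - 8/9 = (a - 2)*(a + 1/3)*(a + 4/3)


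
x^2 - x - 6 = (x - 3)*(x + 2)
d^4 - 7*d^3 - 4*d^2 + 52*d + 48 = (d - 6)*(d - 4)*(d + 1)*(d + 2)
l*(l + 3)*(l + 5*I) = l^3 + 3*l^2 + 5*I*l^2 + 15*I*l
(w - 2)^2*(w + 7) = w^3 + 3*w^2 - 24*w + 28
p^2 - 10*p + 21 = (p - 7)*(p - 3)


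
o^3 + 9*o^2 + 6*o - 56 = (o - 2)*(o + 4)*(o + 7)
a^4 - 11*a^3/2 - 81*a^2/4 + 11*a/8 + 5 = (a - 8)*(a - 1/2)*(a + 1/2)*(a + 5/2)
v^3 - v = v*(v - 1)*(v + 1)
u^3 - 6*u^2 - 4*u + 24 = (u - 6)*(u - 2)*(u + 2)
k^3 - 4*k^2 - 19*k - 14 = (k - 7)*(k + 1)*(k + 2)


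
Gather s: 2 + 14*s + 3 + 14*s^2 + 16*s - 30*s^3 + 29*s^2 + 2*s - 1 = -30*s^3 + 43*s^2 + 32*s + 4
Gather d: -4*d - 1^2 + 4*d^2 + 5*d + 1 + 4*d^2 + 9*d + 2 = 8*d^2 + 10*d + 2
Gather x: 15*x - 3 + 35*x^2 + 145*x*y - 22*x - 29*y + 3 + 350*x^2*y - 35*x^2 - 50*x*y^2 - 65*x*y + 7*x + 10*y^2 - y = 350*x^2*y + x*(-50*y^2 + 80*y) + 10*y^2 - 30*y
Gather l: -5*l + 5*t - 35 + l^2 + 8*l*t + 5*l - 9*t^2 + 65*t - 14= l^2 + 8*l*t - 9*t^2 + 70*t - 49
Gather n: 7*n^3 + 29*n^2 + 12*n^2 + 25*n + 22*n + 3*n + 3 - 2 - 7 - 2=7*n^3 + 41*n^2 + 50*n - 8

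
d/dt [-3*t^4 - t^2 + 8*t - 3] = -12*t^3 - 2*t + 8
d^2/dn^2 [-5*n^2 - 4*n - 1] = -10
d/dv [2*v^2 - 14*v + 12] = 4*v - 14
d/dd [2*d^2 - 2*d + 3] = 4*d - 2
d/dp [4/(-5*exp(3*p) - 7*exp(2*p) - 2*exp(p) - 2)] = (60*exp(2*p) + 56*exp(p) + 8)*exp(p)/(5*exp(3*p) + 7*exp(2*p) + 2*exp(p) + 2)^2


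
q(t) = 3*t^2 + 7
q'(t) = 6*t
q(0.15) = 7.07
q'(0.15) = 0.90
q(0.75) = 8.69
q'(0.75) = 4.50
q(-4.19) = 59.67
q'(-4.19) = -25.14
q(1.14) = 10.90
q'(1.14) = 6.84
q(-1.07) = 10.43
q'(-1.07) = -6.42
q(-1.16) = 11.04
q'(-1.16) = -6.96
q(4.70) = 73.27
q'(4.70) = 28.20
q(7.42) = 172.17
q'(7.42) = 44.52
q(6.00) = 115.00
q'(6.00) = 36.00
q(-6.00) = 115.00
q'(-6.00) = -36.00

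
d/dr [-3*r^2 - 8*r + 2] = -6*r - 8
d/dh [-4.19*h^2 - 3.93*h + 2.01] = -8.38*h - 3.93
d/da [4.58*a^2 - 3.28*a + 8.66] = 9.16*a - 3.28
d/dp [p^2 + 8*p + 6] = 2*p + 8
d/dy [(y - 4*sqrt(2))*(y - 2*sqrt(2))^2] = 3*y^2 - 16*sqrt(2)*y + 40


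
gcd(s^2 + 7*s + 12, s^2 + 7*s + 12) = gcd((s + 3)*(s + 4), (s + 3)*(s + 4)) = s^2 + 7*s + 12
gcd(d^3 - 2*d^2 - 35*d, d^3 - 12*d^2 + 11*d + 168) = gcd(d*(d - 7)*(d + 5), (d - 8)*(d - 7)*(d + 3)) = d - 7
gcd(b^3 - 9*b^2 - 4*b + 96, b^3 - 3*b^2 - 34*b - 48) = b^2 - 5*b - 24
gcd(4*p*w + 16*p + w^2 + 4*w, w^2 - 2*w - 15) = 1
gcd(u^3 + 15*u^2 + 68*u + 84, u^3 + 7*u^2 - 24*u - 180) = u + 6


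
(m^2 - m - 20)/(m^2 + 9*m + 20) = (m - 5)/(m + 5)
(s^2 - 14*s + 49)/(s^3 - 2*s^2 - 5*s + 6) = (s^2 - 14*s + 49)/(s^3 - 2*s^2 - 5*s + 6)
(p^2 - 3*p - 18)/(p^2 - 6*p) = (p + 3)/p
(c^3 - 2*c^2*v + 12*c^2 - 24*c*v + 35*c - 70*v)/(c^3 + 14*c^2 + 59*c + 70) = (c - 2*v)/(c + 2)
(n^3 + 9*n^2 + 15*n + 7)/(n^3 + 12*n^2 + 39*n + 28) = (n + 1)/(n + 4)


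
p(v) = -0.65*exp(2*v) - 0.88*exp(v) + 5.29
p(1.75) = -21.30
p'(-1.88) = -0.16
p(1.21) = -4.97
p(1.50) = -11.71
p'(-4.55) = -0.01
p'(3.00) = -542.13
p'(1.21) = -17.57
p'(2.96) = -501.12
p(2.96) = -253.76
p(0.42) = 2.45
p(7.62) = -2703016.76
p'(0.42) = -4.35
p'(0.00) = -2.18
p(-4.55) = 5.28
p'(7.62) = -5404250.16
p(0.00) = 3.76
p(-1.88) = 5.14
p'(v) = -1.3*exp(2*v) - 0.88*exp(v) = (-1.3*exp(v) - 0.88)*exp(v)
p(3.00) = -274.61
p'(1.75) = -48.11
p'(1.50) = -30.06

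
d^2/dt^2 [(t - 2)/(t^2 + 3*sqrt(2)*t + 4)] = 2*((t - 2)*(2*t + 3*sqrt(2))^2 + (-3*t - 3*sqrt(2) + 2)*(t^2 + 3*sqrt(2)*t + 4))/(t^2 + 3*sqrt(2)*t + 4)^3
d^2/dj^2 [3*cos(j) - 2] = -3*cos(j)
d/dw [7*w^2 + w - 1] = 14*w + 1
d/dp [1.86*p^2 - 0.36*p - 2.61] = 3.72*p - 0.36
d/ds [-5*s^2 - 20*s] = -10*s - 20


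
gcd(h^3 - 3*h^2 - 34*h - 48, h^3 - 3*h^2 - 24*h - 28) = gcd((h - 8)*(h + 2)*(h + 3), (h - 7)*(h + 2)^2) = h + 2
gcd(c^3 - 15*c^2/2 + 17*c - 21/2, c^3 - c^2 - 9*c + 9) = c^2 - 4*c + 3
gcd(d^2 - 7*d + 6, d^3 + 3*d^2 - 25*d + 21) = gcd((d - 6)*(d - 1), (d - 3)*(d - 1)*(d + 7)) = d - 1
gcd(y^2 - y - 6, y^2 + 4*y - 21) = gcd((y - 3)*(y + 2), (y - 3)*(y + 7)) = y - 3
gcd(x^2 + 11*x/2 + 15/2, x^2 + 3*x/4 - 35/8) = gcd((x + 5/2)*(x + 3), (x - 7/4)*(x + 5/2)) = x + 5/2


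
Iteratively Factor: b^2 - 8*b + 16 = (b - 4)*(b - 4)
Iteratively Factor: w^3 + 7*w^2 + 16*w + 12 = (w + 3)*(w^2 + 4*w + 4) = (w + 2)*(w + 3)*(w + 2)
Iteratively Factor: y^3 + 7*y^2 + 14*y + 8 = (y + 1)*(y^2 + 6*y + 8) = (y + 1)*(y + 4)*(y + 2)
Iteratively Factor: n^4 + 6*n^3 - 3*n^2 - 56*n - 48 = (n + 4)*(n^3 + 2*n^2 - 11*n - 12) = (n + 1)*(n + 4)*(n^2 + n - 12) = (n + 1)*(n + 4)^2*(n - 3)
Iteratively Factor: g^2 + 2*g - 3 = (g - 1)*(g + 3)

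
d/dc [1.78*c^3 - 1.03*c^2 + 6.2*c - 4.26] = 5.34*c^2 - 2.06*c + 6.2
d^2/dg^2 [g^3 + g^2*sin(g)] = -g^2*sin(g) + 4*g*cos(g) + 6*g + 2*sin(g)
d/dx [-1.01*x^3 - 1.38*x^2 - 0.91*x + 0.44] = -3.03*x^2 - 2.76*x - 0.91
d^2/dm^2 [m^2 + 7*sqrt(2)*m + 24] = 2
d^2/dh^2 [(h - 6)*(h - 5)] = 2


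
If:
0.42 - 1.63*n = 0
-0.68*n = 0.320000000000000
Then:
No Solution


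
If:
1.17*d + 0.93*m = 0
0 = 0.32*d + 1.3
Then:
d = -4.06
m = 5.11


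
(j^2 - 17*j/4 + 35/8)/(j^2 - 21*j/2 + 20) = (j - 7/4)/(j - 8)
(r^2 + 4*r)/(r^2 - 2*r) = (r + 4)/(r - 2)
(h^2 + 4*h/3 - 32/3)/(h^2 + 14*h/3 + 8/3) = (3*h - 8)/(3*h + 2)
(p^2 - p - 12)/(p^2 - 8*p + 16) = (p + 3)/(p - 4)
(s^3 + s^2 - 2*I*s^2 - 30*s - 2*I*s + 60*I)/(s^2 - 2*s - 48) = (s^2 - s*(5 + 2*I) + 10*I)/(s - 8)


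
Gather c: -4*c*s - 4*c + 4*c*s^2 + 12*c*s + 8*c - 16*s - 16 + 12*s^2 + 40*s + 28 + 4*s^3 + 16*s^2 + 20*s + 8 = c*(4*s^2 + 8*s + 4) + 4*s^3 + 28*s^2 + 44*s + 20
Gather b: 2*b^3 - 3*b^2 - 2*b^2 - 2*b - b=2*b^3 - 5*b^2 - 3*b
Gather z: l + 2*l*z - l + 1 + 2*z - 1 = z*(2*l + 2)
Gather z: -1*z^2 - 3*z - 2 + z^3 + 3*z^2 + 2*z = z^3 + 2*z^2 - z - 2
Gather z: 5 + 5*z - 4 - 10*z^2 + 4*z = -10*z^2 + 9*z + 1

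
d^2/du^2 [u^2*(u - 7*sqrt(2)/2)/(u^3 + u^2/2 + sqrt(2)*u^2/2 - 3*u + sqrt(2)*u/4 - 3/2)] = 8*(-32*sqrt(2)*u^6 - 4*u^6 - 6*sqrt(2)*u^5 + 72*u^5 - 252*sqrt(2)*u^4 + 114*u^4 - 335*sqrt(2)*u^3 + 2*u^3 - 72*sqrt(2)*u^2 - 18*u^2 + 54*u - 63*sqrt(2))/(32*u^9 + 48*u^8 + 48*sqrt(2)*u^8 - 216*u^7 + 72*sqrt(2)*u^7 - 356*u^6 - 244*sqrt(2)*u^6 - 414*sqrt(2)*u^5 + 540*u^5 + 222*sqrt(2)*u^4 + 1050*u^4 - 324*u^3 + 613*sqrt(2)*u^3 - 1206*u^2 + 324*sqrt(2)*u^2 - 648*u + 54*sqrt(2)*u - 108)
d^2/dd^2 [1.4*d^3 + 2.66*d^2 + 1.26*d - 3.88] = 8.4*d + 5.32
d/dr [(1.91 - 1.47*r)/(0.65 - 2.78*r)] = (12.104954*r - 2.830295)/(2.78*r - 0.65)^3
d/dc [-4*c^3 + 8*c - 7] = 8 - 12*c^2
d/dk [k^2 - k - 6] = 2*k - 1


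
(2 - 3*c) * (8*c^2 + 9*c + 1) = -24*c^3 - 11*c^2 + 15*c + 2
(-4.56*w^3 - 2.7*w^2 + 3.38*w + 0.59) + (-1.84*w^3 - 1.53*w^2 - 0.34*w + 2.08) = -6.4*w^3 - 4.23*w^2 + 3.04*w + 2.67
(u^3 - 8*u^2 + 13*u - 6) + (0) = u^3 - 8*u^2 + 13*u - 6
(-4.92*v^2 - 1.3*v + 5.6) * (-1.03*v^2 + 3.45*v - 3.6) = 5.0676*v^4 - 15.635*v^3 + 7.459*v^2 + 24.0*v - 20.16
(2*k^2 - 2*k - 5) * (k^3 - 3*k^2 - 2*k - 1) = 2*k^5 - 8*k^4 - 3*k^3 + 17*k^2 + 12*k + 5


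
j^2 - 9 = (j - 3)*(j + 3)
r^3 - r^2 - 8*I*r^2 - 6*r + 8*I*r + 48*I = (r - 3)*(r + 2)*(r - 8*I)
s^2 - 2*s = s*(s - 2)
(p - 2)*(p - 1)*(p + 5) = p^3 + 2*p^2 - 13*p + 10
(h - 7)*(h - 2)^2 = h^3 - 11*h^2 + 32*h - 28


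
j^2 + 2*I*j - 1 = (j + I)^2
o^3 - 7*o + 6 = (o - 2)*(o - 1)*(o + 3)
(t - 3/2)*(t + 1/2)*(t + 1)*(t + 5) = t^4 + 5*t^3 - 7*t^2/4 - 19*t/2 - 15/4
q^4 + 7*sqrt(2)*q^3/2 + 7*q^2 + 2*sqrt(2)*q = q*(q + sqrt(2)/2)*(q + sqrt(2))*(q + 2*sqrt(2))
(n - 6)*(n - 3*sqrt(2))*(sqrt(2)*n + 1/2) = sqrt(2)*n^3 - 6*sqrt(2)*n^2 - 11*n^2/2 - 3*sqrt(2)*n/2 + 33*n + 9*sqrt(2)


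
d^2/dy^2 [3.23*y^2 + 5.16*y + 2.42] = 6.46000000000000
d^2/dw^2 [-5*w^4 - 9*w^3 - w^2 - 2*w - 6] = -60*w^2 - 54*w - 2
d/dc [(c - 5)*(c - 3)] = 2*c - 8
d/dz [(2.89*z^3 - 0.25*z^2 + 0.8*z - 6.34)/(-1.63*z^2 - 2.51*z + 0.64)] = (-4.7107*z^4 - 14.5078*z^3 + 7.4803*z^2 - 20.9884*z - 15.4014)/(2.6569*z^4 + 8.1826*z^3 + 4.2137*z^2 - 3.2128*z + 0.4096)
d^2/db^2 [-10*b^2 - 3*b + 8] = -20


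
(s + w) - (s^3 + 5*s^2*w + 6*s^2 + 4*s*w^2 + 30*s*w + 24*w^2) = -s^3 - 5*s^2*w - 6*s^2 - 4*s*w^2 - 30*s*w + s - 24*w^2 + w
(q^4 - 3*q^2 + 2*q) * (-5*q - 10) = -5*q^5 - 10*q^4 + 15*q^3 + 20*q^2 - 20*q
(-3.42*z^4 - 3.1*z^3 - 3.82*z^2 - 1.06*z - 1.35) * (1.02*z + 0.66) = -3.4884*z^5 - 5.4192*z^4 - 5.9424*z^3 - 3.6024*z^2 - 2.0766*z - 0.891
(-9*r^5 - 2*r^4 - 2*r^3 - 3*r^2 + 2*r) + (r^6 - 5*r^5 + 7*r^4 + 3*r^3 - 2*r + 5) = r^6 - 14*r^5 + 5*r^4 + r^3 - 3*r^2 + 5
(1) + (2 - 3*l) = 3 - 3*l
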